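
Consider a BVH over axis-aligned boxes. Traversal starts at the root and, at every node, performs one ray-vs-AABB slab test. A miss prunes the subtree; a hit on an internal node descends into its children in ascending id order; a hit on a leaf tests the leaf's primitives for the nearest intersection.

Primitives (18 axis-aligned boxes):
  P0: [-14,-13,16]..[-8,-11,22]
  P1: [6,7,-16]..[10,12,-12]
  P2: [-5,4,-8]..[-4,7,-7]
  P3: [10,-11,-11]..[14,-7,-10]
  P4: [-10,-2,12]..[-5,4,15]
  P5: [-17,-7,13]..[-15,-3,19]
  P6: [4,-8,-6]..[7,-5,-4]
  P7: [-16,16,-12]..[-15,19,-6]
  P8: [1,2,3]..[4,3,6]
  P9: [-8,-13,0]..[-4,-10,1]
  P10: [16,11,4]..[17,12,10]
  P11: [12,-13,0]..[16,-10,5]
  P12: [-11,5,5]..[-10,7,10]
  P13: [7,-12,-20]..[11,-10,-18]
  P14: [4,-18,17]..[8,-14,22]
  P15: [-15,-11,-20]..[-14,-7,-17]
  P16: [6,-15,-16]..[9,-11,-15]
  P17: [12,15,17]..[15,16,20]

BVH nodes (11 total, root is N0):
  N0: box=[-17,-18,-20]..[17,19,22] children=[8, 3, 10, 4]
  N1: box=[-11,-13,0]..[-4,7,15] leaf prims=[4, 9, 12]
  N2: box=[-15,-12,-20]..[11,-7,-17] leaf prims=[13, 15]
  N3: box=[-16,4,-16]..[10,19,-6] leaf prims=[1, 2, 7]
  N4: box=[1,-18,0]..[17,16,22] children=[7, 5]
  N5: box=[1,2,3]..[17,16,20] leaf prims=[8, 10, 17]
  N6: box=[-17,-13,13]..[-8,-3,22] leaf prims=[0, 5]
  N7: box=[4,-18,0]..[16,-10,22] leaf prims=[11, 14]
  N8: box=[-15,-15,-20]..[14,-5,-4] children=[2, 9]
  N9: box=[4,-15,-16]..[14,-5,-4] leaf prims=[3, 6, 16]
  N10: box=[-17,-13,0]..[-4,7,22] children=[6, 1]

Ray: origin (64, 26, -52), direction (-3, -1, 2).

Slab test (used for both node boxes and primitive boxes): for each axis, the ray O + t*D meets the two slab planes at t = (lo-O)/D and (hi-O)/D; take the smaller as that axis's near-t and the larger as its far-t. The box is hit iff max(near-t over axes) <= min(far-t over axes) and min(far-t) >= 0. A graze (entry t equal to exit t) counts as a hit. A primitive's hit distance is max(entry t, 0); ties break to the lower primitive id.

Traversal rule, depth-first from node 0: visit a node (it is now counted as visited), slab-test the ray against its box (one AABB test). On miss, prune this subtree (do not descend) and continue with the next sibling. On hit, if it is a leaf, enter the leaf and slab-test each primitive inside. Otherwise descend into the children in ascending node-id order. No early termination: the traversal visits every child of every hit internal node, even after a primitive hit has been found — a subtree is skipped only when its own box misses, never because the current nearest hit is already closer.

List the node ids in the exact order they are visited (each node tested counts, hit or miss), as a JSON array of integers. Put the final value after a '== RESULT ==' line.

Walk:
N0 x:[47/3,27] y:[7,44] z:[16,37] -> hit [16,27], descend [3, 4, 8, 10]
  N3 x:[18,80/3] y:[7,22] z:[18,23] -> hit [18,22] leaf, test {P1@t=18, P2(miss), P7(miss)}
  N4 x:[47/3,21] y:[10,44] z:[26,37] -> miss, prune
  N8 x:[50/3,79/3] y:[31,41] z:[16,24] -> miss, prune
  N10 x:[68/3,27] y:[19,39] z:[26,37] -> hit [26,27], descend [1, 6]
    N1 x:[68/3,25] y:[19,39] z:[26,67/2] -> miss, prune
    N6 x:[24,27] y:[29,39] z:[65/2,37] -> miss, prune

Summary -> nodes [0, 3, 4, 8, 10, 1, 6]; box-tests=7; leaf-entries=1; first=P1

== RESULT ==
[0, 3, 4, 8, 10, 1, 6]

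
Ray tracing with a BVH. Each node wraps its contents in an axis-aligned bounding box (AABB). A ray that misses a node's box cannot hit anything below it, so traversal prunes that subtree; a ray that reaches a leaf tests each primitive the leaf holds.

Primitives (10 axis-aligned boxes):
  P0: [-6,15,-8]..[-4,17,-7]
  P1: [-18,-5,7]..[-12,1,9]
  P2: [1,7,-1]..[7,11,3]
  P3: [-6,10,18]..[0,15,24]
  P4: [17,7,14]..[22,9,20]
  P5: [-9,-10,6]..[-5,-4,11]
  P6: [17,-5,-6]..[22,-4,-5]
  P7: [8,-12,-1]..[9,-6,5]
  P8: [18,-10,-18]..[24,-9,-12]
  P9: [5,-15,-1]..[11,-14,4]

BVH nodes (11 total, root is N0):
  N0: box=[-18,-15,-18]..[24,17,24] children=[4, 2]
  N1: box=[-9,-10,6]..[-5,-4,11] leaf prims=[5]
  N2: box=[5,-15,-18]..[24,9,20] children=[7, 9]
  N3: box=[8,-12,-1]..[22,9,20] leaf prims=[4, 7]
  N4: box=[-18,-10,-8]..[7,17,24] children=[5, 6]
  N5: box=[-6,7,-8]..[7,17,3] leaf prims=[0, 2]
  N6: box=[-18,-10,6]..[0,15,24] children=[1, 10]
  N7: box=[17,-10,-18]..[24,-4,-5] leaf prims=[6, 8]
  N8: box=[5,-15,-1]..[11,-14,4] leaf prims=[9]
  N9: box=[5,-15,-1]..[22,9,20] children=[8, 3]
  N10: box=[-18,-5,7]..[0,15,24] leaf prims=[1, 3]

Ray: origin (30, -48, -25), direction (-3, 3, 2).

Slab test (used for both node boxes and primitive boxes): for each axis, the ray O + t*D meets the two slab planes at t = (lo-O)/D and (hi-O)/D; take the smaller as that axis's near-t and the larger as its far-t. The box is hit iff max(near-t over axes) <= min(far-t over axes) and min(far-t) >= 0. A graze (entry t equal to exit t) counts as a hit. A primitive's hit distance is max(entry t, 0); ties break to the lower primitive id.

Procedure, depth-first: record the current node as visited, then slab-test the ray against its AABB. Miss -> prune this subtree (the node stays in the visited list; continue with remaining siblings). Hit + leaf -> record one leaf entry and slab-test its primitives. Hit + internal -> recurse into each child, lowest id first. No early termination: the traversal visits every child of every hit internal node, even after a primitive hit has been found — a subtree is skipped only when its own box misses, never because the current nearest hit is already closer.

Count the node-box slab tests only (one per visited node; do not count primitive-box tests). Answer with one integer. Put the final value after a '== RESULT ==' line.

Trace the traversal:
N0 x:[2,16] y:[11,65/3] z:[7/2,49/2] -> hit [11,16], descend [2, 4]
  N2 x:[2,25/3] y:[11,19] z:[7/2,45/2] -> miss, prune
  N4 x:[23/3,16] y:[38/3,65/3] z:[17/2,49/2] -> hit [38/3,16], descend [5, 6]
    N5 x:[23/3,12] y:[55/3,65/3] z:[17/2,14] -> miss, prune
    N6 x:[10,16] y:[38/3,21] z:[31/2,49/2] -> hit [31/2,16], descend [1, 10]
      N1 x:[35/3,13] y:[38/3,44/3] z:[31/2,18] -> miss, prune
      N10 x:[10,16] y:[43/3,21] z:[16,49/2] -> hit [16,16] leaf, test {P1@t=16, P3(miss)}

Visited [0, 2, 4, 5, 6, 1, 10]. Tests: 7 box, 1 leaf. Nearest: P1.

== RESULT ==
7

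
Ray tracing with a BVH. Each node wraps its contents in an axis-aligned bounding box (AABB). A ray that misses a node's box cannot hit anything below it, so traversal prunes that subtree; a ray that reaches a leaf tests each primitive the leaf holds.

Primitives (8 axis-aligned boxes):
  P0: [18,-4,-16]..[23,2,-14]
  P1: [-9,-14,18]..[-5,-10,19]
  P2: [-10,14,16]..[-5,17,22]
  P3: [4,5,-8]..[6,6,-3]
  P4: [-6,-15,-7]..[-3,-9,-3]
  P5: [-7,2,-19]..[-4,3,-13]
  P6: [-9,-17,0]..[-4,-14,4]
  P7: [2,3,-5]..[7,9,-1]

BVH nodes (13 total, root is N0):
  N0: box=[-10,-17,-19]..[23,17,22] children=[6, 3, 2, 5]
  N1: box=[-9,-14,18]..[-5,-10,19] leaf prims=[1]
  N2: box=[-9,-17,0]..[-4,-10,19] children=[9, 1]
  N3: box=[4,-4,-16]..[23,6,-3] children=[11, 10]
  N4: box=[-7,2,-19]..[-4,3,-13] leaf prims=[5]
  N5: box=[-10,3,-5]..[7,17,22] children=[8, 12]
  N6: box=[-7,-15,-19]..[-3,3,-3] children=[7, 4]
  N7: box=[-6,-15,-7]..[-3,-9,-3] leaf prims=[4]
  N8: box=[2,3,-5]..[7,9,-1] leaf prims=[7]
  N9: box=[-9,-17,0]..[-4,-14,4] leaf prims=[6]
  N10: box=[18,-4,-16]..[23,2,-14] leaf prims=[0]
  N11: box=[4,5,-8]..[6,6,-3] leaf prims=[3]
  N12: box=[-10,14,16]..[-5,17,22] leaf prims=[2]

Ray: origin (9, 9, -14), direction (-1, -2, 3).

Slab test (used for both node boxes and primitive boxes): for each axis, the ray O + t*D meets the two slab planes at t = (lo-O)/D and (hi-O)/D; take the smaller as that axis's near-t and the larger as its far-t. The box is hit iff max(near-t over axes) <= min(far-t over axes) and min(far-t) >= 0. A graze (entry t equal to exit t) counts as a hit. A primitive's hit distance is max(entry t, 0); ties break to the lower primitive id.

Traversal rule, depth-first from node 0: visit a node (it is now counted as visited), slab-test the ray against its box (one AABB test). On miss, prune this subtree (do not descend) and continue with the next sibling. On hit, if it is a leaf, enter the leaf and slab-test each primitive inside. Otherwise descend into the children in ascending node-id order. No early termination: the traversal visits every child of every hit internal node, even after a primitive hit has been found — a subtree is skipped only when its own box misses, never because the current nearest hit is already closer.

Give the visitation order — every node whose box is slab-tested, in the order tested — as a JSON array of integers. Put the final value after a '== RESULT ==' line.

Traverse from the root:
N0 x:[-14,19] y:[-4,13] z:[-5/3,12] -> hit [-5/3,12], descend [2, 3, 5, 6]
  N2 x:[13,18] y:[19/2,13] z:[14/3,11] -> miss, prune
  N3 x:[-14,5] y:[3/2,13/2] z:[-2/3,11/3] -> hit [3/2,11/3], descend [10, 11]
    N10 x:[-14,-9] y:[7/2,13/2] z:[-2/3,0] -> miss, prune
    N11 x:[3,5] y:[3/2,2] z:[2,11/3] -> miss, prune
  N5 x:[2,19] y:[-4,3] z:[3,12] -> hit [3,3], descend [8, 12]
    N8 x:[2,7] y:[0,3] z:[3,13/3] -> hit [3,3] leaf, test {P7@t=3}
    N12 x:[14,19] y:[-4,-5/2] z:[10,12] -> miss, prune
  N6 x:[12,16] y:[3,12] z:[-5/3,11/3] -> miss, prune

9 AABB tests over nodes [0, 2, 3, 10, 11, 5, 8, 12, 6]; 1 leaf entered; closest P7.

== RESULT ==
[0, 2, 3, 10, 11, 5, 8, 12, 6]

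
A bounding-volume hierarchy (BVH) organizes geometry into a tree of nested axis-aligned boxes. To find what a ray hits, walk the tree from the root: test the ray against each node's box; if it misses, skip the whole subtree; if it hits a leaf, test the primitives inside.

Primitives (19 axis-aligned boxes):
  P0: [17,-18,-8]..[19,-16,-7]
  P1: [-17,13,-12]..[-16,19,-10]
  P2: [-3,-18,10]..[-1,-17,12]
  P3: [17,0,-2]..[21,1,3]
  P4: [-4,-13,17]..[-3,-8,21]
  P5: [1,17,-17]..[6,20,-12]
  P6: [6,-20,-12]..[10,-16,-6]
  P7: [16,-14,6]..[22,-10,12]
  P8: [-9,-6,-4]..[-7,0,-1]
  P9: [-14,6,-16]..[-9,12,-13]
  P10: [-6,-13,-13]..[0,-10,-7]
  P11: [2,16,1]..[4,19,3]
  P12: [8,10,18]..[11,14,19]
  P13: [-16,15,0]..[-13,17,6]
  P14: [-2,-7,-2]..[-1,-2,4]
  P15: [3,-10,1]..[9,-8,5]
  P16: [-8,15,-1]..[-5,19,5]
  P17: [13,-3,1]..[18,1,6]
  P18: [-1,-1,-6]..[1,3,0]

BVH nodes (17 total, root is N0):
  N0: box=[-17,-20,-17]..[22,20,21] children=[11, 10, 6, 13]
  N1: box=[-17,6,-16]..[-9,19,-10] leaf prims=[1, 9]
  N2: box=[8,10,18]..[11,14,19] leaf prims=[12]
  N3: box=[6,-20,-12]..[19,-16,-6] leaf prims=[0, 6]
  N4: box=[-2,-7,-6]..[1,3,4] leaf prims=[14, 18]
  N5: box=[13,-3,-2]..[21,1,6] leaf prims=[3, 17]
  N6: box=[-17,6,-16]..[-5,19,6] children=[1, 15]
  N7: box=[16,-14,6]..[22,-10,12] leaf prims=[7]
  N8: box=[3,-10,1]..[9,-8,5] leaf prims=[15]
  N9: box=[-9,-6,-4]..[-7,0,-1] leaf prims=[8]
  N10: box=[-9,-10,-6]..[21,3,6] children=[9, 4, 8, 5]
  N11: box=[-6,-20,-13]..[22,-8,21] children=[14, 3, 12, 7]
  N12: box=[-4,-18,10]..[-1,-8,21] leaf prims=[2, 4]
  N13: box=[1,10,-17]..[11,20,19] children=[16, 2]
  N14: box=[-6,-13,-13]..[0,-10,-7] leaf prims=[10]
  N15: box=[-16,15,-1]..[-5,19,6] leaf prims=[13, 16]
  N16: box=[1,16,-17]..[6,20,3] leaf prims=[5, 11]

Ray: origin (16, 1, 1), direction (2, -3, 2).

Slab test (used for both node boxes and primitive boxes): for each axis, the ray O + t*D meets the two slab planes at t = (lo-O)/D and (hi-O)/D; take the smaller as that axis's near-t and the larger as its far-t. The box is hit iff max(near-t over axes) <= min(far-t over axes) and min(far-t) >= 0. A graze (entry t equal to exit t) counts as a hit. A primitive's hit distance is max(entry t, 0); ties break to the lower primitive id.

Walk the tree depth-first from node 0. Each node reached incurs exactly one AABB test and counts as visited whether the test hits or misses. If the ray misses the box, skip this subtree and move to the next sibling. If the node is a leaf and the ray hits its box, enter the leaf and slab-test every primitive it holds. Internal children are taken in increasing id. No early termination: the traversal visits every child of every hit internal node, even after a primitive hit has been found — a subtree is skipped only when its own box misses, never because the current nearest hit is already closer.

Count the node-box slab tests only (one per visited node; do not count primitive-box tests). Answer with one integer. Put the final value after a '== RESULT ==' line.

Walk:
N0 x:[-33/2,3] y:[-19/3,7] z:[-9,10] -> hit [-19/3,3], descend [6, 10, 11, 13]
  N6 x:[-33/2,-21/2] y:[-6,-5/3] z:[-17/2,5/2] -> miss, prune
  N10 x:[-25/2,5/2] y:[-2/3,11/3] z:[-7/2,5/2] -> hit [-2/3,5/2], descend [4, 5, 8, 9]
    N4 x:[-9,-15/2] y:[-2/3,8/3] z:[-7/2,3/2] -> miss, prune
    N5 x:[-3/2,5/2] y:[0,4/3] z:[-3/2,5/2] -> hit [0,4/3] leaf, test {P3(miss), P17@t=0}
    N8 x:[-13/2,-7/2] y:[3,11/3] z:[0,2] -> miss, prune
    N9 x:[-25/2,-23/2] y:[1/3,7/3] z:[-5/2,-1] -> miss, prune
  N11 x:[-11,3] y:[3,7] z:[-7,10] -> hit [3,3], descend [3, 7, 12, 14]
    N3 x:[-5,3/2] y:[17/3,7] z:[-13/2,-7/2] -> miss, prune
    N7 x:[0,3] y:[11/3,5] z:[5/2,11/2] -> miss, prune
    N12 x:[-10,-17/2] y:[3,19/3] z:[9/2,10] -> miss, prune
    N14 x:[-11,-8] y:[11/3,14/3] z:[-7,-4] -> miss, prune
  N13 x:[-15/2,-5/2] y:[-19/3,-3] z:[-9,9] -> miss, prune

Summary -> nodes [0, 6, 10, 4, 5, 8, 9, 11, 3, 7, 12, 14, 13]; box-tests=13; leaf-entries=1; first=P17

== RESULT ==
13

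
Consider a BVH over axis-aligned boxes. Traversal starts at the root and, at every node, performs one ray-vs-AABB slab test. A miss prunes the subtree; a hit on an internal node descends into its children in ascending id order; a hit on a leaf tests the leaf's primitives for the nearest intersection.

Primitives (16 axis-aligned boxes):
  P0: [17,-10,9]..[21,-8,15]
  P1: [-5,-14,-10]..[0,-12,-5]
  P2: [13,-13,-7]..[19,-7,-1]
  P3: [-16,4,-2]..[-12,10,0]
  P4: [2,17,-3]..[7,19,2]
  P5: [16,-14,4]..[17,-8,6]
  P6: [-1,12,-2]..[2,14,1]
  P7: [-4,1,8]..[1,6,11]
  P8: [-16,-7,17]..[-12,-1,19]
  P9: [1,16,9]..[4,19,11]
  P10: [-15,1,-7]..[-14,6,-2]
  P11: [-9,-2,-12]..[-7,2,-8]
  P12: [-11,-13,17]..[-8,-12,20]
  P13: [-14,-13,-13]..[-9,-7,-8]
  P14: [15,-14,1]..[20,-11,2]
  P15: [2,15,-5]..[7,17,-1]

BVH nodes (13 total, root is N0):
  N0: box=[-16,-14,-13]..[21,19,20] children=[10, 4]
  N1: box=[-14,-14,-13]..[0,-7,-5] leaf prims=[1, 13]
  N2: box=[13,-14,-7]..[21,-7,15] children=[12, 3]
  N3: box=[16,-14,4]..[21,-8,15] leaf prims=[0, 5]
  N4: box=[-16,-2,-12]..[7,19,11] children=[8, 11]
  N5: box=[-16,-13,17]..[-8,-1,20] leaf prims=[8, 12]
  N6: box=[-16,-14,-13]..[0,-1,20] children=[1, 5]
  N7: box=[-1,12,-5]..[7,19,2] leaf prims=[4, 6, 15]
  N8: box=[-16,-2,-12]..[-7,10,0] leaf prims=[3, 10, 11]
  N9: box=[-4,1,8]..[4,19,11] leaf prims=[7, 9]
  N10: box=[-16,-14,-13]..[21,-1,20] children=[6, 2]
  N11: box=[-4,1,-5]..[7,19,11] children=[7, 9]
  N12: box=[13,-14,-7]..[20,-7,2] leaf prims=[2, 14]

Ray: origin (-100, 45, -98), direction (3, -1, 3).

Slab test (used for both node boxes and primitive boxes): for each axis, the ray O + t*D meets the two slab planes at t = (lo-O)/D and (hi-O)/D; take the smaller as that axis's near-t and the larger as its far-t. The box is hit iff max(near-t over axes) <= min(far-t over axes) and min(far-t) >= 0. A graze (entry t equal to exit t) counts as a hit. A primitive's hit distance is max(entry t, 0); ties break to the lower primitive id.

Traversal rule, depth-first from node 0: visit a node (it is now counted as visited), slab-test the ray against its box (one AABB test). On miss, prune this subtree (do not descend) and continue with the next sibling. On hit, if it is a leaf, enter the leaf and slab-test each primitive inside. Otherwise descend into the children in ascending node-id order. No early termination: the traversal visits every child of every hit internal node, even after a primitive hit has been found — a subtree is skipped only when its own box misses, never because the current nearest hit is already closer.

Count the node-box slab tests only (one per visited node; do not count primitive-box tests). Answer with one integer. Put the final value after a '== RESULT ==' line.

Trace the traversal:
N0 x:[28,121/3] y:[26,59] z:[85/3,118/3] -> hit [85/3,118/3], descend [4, 10]
  N4 x:[28,107/3] y:[26,47] z:[86/3,109/3] -> hit [86/3,107/3], descend [8, 11]
    N8 x:[28,31] y:[35,47] z:[86/3,98/3] -> miss, prune
    N11 x:[32,107/3] y:[26,44] z:[31,109/3] -> hit [32,107/3], descend [7, 9]
      N7 x:[33,107/3] y:[26,33] z:[31,100/3] -> hit [33,33] leaf, test {P4(miss), P6@t=33, P15(miss)}
      N9 x:[32,104/3] y:[26,44] z:[106/3,109/3] -> miss, prune
  N10 x:[28,121/3] y:[46,59] z:[85/3,118/3] -> miss, prune

7 AABB tests over nodes [0, 4, 8, 11, 7, 9, 10]; 1 leaf entered; closest P6.

== RESULT ==
7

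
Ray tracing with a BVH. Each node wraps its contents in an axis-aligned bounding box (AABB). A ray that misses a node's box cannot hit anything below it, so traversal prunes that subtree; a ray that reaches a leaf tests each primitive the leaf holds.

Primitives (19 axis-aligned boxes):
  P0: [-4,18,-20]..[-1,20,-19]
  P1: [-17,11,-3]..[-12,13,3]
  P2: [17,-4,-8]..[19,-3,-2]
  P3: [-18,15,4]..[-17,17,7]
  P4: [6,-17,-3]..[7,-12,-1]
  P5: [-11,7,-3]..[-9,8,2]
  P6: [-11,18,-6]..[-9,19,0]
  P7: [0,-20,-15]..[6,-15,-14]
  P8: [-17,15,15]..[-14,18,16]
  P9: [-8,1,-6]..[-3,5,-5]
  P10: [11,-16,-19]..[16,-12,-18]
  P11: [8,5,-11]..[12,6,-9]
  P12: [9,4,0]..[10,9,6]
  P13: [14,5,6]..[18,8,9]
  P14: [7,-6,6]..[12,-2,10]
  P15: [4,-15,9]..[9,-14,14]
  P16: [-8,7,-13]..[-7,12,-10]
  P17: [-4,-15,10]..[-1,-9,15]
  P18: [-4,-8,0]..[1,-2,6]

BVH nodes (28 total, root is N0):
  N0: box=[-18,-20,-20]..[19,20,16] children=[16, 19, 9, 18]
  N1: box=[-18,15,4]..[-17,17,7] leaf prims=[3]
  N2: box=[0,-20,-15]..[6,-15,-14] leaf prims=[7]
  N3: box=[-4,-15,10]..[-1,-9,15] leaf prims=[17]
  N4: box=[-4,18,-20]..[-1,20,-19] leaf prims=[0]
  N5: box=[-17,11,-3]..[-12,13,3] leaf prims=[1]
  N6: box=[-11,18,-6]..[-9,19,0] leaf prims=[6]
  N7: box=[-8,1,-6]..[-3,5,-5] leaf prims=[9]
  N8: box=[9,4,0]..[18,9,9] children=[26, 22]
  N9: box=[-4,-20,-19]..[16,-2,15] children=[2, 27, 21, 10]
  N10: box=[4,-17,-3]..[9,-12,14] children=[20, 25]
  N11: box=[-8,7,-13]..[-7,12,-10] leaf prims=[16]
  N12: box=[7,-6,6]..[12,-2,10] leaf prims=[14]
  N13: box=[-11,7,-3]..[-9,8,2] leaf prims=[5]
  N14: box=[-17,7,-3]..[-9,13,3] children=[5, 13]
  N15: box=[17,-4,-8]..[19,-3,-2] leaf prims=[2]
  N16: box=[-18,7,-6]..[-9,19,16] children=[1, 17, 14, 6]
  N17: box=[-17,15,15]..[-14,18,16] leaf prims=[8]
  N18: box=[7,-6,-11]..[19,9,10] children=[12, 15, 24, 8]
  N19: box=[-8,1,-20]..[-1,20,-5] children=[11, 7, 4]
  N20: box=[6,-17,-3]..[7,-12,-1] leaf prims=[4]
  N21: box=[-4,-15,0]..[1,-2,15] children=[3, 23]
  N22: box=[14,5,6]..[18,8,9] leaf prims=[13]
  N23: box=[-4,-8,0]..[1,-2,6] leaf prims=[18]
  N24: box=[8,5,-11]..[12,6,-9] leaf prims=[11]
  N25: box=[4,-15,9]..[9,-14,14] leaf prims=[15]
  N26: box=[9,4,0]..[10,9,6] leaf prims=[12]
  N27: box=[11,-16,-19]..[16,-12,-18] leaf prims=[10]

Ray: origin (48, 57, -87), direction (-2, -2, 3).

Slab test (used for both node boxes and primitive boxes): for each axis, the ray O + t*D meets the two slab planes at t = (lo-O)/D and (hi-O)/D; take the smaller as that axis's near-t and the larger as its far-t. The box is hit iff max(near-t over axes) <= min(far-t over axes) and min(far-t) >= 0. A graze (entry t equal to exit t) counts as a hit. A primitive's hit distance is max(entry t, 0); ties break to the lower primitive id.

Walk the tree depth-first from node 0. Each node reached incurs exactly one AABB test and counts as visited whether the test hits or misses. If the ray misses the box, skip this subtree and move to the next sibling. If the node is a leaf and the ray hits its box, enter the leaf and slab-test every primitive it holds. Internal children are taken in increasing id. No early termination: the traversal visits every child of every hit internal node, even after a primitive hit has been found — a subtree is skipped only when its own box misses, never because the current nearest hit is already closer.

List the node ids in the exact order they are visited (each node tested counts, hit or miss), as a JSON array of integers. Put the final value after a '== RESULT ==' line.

Trace the traversal:
N0 x:[29/2,33] y:[37/2,77/2] z:[67/3,103/3] -> hit [67/3,33], descend [9, 16, 18, 19]
  N9 x:[16,26] y:[59/2,77/2] z:[68/3,34] -> miss, prune
  N16 x:[57/2,33] y:[19,25] z:[27,103/3] -> miss, prune
  N18 x:[29/2,41/2] y:[24,63/2] z:[76/3,97/3] -> miss, prune
  N19 x:[49/2,28] y:[37/2,28] z:[67/3,82/3] -> hit [49/2,82/3], descend [4, 7, 11]
    N4 x:[49/2,26] y:[37/2,39/2] z:[67/3,68/3] -> miss, prune
    N7 x:[51/2,28] y:[26,28] z:[27,82/3] -> hit [27,82/3] leaf, test {P9@t=27}
    N11 x:[55/2,28] y:[45/2,25] z:[74/3,77/3] -> miss, prune

order=[0, 9, 16, 18, 19, 4, 7, 11]  |boxes|=8  |leaves|=1  hit=P9

== RESULT ==
[0, 9, 16, 18, 19, 4, 7, 11]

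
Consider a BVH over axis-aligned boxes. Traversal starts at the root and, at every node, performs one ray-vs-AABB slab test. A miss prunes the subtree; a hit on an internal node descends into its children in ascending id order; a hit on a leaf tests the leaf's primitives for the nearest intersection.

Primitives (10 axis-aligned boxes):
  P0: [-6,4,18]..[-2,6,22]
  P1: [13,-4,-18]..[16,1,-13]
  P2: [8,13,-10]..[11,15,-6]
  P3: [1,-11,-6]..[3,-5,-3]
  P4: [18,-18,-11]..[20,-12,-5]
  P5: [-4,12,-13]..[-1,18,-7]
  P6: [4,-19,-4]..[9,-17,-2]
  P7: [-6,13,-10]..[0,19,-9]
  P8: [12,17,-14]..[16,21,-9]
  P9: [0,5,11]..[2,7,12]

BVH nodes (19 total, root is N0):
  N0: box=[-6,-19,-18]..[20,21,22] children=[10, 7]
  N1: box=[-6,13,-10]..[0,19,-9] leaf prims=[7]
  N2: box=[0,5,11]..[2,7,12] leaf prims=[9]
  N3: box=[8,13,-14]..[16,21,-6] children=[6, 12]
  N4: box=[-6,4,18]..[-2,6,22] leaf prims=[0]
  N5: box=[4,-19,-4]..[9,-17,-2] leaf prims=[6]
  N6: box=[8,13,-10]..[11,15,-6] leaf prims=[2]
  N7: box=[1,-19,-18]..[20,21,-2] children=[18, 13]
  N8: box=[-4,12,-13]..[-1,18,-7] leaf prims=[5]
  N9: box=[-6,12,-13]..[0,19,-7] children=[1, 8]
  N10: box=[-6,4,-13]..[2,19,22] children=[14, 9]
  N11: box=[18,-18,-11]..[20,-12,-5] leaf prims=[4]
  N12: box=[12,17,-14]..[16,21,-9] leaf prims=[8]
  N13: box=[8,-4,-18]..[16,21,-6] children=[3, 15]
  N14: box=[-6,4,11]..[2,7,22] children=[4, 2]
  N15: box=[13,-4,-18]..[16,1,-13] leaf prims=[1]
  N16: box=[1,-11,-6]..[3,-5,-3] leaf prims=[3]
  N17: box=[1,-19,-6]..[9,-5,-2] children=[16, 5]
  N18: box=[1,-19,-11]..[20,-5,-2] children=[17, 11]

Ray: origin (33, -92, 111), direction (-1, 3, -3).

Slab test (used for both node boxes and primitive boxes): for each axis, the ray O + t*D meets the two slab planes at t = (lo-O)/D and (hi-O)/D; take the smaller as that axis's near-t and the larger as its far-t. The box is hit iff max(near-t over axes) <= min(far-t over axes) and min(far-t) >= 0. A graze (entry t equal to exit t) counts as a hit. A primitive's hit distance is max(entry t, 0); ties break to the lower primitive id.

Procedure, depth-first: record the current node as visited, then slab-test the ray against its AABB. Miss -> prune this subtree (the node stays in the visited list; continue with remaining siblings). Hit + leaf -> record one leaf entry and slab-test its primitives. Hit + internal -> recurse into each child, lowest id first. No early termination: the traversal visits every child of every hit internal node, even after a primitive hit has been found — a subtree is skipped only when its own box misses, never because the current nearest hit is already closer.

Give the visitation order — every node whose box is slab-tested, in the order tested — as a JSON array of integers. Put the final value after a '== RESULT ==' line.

Trace the traversal:
N0 x:[13,39] y:[73/3,113/3] z:[89/3,43] -> hit [89/3,113/3], descend [7, 10]
  N7 x:[13,32] y:[73/3,113/3] z:[113/3,43] -> miss, prune
  N10 x:[31,39] y:[32,37] z:[89/3,124/3] -> hit [32,37], descend [9, 14]
    N9 x:[33,39] y:[104/3,37] z:[118/3,124/3] -> miss, prune
    N14 x:[31,39] y:[32,33] z:[89/3,100/3] -> hit [32,33], descend [2, 4]
      N2 x:[31,33] y:[97/3,33] z:[33,100/3] -> hit [33,33] leaf, test {P9@t=33}
      N4 x:[35,39] y:[32,98/3] z:[89/3,31] -> miss, prune

Summary -> nodes [0, 7, 10, 9, 14, 2, 4]; box-tests=7; leaf-entries=1; first=P9

== RESULT ==
[0, 7, 10, 9, 14, 2, 4]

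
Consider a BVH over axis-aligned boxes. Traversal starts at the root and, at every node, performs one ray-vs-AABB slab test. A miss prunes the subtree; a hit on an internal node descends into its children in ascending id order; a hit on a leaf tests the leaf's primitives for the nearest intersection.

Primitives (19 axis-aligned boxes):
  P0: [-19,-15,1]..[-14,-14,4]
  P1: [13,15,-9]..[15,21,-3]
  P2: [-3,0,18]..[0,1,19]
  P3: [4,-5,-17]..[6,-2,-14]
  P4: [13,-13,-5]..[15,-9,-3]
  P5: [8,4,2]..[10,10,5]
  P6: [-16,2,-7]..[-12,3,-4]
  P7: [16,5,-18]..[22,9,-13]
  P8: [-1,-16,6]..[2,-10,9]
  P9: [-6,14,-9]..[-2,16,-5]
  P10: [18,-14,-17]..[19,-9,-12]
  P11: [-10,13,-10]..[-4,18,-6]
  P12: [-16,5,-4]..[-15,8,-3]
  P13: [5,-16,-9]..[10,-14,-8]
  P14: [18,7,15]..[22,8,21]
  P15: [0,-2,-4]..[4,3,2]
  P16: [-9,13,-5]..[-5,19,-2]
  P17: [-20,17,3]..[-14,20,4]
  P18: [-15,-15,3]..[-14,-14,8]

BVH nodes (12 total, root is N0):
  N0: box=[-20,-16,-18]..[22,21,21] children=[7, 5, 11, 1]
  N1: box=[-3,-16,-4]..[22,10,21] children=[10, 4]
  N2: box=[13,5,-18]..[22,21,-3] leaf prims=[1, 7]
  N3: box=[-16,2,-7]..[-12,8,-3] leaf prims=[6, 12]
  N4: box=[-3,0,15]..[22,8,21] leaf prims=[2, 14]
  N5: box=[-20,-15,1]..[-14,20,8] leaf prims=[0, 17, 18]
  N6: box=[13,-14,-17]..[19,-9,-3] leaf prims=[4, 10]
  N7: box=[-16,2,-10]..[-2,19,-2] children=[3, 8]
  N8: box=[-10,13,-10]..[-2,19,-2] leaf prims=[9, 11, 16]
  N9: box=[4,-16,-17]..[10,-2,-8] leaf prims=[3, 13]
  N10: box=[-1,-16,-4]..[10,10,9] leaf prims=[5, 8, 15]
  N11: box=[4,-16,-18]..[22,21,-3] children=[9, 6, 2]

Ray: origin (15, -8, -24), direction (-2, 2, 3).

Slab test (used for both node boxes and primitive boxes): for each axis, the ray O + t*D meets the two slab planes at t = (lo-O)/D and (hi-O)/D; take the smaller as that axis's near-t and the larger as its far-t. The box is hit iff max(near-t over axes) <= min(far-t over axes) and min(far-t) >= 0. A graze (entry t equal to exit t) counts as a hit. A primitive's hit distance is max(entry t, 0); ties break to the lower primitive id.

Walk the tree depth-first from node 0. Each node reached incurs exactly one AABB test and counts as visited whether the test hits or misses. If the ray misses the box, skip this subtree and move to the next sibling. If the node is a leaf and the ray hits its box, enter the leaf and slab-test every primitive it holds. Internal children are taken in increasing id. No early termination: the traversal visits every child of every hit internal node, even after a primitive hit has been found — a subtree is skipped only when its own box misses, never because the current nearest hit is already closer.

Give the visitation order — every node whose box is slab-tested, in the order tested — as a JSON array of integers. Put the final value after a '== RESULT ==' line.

Trace the traversal:
N0 x:[-7/2,35/2] y:[-4,29/2] z:[2,15] -> hit [2,29/2], descend [1, 5, 7, 11]
  N1 x:[-7/2,9] y:[-4,9] z:[20/3,15] -> hit [20/3,9], descend [4, 10]
    N4 x:[-7/2,9] y:[4,8] z:[13,15] -> miss, prune
    N10 x:[5/2,8] y:[-4,9] z:[20/3,11] -> hit [20/3,8] leaf, test {P5(miss), P8(miss), P15(miss)}
  N5 x:[29/2,35/2] y:[-7/2,14] z:[25/3,32/3] -> miss, prune
  N7 x:[17/2,31/2] y:[5,27/2] z:[14/3,22/3] -> miss, prune
  N11 x:[-7/2,11/2] y:[-4,29/2] z:[2,7] -> hit [2,11/2], descend [2, 6, 9]
    N2 x:[-7/2,1] y:[13/2,29/2] z:[2,7] -> miss, prune
    N6 x:[-2,1] y:[-3,-1/2] z:[7/3,7] -> miss, prune
    N9 x:[5/2,11/2] y:[-4,3] z:[7/3,16/3] -> hit [5/2,3] leaf, test {P3(miss), P13(miss)}

10 AABB tests over nodes [0, 1, 4, 10, 5, 7, 11, 2, 6, 9]; 2 leaves entered; closest miss.

== RESULT ==
[0, 1, 4, 10, 5, 7, 11, 2, 6, 9]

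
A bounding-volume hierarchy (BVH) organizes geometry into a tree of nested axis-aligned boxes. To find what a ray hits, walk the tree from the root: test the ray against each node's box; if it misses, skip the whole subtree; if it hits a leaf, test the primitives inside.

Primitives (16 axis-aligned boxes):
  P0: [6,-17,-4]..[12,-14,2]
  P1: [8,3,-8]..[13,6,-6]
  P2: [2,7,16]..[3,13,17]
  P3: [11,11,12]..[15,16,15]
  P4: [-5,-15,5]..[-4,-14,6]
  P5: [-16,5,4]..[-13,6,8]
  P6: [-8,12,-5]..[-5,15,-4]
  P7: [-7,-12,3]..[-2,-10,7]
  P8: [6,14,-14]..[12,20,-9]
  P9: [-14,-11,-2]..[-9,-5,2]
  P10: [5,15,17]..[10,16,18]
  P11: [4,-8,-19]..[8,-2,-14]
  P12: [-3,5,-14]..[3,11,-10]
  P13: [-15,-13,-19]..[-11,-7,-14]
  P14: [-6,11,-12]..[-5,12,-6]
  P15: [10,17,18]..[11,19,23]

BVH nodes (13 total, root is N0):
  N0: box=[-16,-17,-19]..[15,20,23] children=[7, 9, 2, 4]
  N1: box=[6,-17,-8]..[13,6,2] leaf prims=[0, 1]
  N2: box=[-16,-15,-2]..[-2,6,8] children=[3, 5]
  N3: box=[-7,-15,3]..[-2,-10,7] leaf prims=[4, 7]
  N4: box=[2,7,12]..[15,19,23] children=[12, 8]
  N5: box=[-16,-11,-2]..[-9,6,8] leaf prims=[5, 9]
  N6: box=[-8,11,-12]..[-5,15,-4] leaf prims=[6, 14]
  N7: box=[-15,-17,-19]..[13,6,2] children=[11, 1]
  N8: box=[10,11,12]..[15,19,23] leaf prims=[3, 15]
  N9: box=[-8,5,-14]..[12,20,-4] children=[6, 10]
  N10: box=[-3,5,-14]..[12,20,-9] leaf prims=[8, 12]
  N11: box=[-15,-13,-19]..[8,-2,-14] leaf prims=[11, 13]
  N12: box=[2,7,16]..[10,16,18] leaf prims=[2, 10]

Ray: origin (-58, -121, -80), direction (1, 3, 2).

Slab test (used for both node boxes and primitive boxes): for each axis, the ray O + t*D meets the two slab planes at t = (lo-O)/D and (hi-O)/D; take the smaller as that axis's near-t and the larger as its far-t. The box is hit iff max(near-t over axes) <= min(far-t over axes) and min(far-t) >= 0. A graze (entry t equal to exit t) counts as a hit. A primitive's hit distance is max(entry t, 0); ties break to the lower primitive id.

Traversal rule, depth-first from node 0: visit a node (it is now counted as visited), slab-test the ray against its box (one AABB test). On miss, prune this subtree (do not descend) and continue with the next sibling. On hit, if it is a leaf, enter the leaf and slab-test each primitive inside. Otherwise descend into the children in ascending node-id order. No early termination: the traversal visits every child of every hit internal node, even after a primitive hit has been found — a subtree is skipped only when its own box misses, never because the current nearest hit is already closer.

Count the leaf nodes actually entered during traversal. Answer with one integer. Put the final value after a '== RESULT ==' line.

Walk:
N0 x:[42,73] y:[104/3,47] z:[61/2,103/2] -> hit [42,47], descend [2, 4, 7, 9]
  N2 x:[42,56] y:[106/3,127/3] z:[39,44] -> hit [42,127/3], descend [3, 5]
    N3 x:[51,56] y:[106/3,37] z:[83/2,87/2] -> miss, prune
    N5 x:[42,49] y:[110/3,127/3] z:[39,44] -> hit [42,127/3] leaf, test {P5@t=42, P9(miss)}
  N4 x:[60,73] y:[128/3,140/3] z:[46,103/2] -> miss, prune
  N7 x:[43,71] y:[104/3,127/3] z:[61/2,41] -> miss, prune
  N9 x:[50,70] y:[42,47] z:[33,38] -> miss, prune

Summary -> nodes [0, 2, 3, 5, 4, 7, 9]; box-tests=7; leaf-entries=1; first=P5

== RESULT ==
1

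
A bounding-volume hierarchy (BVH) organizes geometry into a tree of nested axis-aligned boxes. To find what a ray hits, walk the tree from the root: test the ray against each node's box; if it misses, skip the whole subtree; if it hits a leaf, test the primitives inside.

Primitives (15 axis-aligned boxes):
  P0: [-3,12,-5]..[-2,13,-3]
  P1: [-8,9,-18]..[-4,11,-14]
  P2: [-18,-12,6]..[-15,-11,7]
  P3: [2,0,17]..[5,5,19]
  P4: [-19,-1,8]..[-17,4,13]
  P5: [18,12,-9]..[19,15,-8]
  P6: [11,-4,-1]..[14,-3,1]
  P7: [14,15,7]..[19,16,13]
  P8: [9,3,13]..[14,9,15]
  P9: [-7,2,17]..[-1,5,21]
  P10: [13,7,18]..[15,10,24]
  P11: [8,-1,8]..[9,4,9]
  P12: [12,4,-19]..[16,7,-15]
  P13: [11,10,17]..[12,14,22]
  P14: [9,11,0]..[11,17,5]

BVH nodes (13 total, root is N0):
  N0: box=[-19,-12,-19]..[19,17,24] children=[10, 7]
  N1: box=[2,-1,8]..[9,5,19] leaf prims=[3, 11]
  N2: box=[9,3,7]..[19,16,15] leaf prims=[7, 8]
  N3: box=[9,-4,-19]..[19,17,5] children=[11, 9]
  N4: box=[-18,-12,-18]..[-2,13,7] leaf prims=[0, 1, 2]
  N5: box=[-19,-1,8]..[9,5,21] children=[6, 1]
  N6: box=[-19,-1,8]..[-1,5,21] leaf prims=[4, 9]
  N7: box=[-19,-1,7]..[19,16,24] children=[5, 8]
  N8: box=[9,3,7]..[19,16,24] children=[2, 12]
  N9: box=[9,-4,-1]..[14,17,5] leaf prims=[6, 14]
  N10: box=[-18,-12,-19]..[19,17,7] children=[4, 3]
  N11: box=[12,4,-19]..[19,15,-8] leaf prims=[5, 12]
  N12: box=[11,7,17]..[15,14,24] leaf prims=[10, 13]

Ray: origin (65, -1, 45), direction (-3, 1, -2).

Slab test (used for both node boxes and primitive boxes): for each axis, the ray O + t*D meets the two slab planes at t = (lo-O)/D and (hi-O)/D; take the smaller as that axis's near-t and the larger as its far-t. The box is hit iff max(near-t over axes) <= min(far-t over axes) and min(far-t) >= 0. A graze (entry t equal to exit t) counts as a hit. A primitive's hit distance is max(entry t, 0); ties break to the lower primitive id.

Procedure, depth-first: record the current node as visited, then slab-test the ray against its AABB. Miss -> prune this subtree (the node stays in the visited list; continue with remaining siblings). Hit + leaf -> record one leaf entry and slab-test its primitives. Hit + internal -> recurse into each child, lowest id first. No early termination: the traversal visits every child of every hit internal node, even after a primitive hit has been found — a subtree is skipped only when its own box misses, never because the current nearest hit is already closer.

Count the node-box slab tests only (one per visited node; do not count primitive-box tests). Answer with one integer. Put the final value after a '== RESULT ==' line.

Walk:
N0 x:[46/3,28] y:[-11,18] z:[21/2,32] -> hit [46/3,18], descend [7, 10]
  N7 x:[46/3,28] y:[0,17] z:[21/2,19] -> hit [46/3,17], descend [5, 8]
    N5 x:[56/3,28] y:[0,6] z:[12,37/2] -> miss, prune
    N8 x:[46/3,56/3] y:[4,17] z:[21/2,19] -> hit [46/3,17], descend [2, 12]
      N2 x:[46/3,56/3] y:[4,17] z:[15,19] -> hit [46/3,17] leaf, test {P7@t=16, P8(miss)}
      N12 x:[50/3,18] y:[8,15] z:[21/2,14] -> miss, prune
  N10 x:[46/3,83/3] y:[-11,18] z:[19,32] -> miss, prune

order=[0, 7, 5, 8, 2, 12, 10]  |boxes|=7  |leaves|=1  hit=P7

== RESULT ==
7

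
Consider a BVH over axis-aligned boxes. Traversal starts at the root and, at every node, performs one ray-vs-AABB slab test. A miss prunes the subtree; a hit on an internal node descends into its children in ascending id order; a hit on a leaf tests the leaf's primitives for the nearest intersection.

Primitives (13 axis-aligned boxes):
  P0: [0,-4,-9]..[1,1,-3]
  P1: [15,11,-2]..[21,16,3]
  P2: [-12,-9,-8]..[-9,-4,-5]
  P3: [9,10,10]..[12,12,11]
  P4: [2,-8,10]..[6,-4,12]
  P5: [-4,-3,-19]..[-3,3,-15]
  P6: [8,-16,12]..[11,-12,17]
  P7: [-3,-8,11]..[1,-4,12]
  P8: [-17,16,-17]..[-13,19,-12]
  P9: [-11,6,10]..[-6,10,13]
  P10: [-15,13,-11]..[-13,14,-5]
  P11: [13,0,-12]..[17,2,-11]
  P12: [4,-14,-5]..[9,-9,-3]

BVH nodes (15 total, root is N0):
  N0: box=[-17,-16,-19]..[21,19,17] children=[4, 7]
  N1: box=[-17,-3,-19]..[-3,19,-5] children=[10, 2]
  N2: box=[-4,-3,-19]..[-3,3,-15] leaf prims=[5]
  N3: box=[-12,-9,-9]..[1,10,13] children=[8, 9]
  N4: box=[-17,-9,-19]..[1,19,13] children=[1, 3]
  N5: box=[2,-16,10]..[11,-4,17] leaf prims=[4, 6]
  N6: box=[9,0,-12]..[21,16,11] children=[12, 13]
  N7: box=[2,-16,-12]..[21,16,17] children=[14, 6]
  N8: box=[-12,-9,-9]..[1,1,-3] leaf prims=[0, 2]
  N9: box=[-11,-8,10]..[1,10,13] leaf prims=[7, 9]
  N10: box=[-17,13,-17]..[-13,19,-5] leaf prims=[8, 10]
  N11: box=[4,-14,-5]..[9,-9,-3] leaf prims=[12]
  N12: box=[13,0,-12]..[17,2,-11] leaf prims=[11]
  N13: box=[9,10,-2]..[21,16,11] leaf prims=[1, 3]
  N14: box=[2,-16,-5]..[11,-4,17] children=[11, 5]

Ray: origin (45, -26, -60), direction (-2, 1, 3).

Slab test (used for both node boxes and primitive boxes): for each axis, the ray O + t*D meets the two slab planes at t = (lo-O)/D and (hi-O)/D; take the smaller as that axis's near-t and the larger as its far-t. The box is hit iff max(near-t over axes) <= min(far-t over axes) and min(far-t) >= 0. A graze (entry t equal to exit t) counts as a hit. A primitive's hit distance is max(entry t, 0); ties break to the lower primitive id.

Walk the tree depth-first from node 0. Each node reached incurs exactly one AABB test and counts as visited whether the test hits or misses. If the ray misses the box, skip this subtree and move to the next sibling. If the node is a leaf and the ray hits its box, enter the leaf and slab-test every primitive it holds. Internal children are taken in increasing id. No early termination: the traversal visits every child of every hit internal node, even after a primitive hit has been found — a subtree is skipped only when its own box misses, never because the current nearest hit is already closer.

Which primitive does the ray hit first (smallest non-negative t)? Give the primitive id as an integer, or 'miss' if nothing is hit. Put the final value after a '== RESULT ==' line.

Walk:
N0 x:[12,31] y:[10,45] z:[41/3,77/3] -> hit [41/3,77/3], descend [4, 7]
  N4 x:[22,31] y:[17,45] z:[41/3,73/3] -> hit [22,73/3], descend [1, 3]
    N1 x:[24,31] y:[23,45] z:[41/3,55/3] -> miss, prune
    N3 x:[22,57/2] y:[17,36] z:[17,73/3] -> hit [22,73/3], descend [8, 9]
      N8 x:[22,57/2] y:[17,27] z:[17,19] -> miss, prune
      N9 x:[22,28] y:[18,36] z:[70/3,73/3] -> hit [70/3,73/3] leaf, test {P7(miss), P9(miss)}
  N7 x:[12,43/2] y:[10,42] z:[16,77/3] -> hit [16,43/2], descend [6, 14]
    N6 x:[12,18] y:[26,42] z:[16,71/3] -> miss, prune
    N14 x:[17,43/2] y:[10,22] z:[55/3,77/3] -> hit [55/3,43/2], descend [5, 11]
      N5 x:[17,43/2] y:[10,22] z:[70/3,77/3] -> miss, prune
      N11 x:[18,41/2] y:[12,17] z:[55/3,19] -> miss, prune

11 AABB tests over nodes [0, 4, 1, 3, 8, 9, 7, 6, 14, 5, 11]; 1 leaf entered; closest miss.

== RESULT ==
miss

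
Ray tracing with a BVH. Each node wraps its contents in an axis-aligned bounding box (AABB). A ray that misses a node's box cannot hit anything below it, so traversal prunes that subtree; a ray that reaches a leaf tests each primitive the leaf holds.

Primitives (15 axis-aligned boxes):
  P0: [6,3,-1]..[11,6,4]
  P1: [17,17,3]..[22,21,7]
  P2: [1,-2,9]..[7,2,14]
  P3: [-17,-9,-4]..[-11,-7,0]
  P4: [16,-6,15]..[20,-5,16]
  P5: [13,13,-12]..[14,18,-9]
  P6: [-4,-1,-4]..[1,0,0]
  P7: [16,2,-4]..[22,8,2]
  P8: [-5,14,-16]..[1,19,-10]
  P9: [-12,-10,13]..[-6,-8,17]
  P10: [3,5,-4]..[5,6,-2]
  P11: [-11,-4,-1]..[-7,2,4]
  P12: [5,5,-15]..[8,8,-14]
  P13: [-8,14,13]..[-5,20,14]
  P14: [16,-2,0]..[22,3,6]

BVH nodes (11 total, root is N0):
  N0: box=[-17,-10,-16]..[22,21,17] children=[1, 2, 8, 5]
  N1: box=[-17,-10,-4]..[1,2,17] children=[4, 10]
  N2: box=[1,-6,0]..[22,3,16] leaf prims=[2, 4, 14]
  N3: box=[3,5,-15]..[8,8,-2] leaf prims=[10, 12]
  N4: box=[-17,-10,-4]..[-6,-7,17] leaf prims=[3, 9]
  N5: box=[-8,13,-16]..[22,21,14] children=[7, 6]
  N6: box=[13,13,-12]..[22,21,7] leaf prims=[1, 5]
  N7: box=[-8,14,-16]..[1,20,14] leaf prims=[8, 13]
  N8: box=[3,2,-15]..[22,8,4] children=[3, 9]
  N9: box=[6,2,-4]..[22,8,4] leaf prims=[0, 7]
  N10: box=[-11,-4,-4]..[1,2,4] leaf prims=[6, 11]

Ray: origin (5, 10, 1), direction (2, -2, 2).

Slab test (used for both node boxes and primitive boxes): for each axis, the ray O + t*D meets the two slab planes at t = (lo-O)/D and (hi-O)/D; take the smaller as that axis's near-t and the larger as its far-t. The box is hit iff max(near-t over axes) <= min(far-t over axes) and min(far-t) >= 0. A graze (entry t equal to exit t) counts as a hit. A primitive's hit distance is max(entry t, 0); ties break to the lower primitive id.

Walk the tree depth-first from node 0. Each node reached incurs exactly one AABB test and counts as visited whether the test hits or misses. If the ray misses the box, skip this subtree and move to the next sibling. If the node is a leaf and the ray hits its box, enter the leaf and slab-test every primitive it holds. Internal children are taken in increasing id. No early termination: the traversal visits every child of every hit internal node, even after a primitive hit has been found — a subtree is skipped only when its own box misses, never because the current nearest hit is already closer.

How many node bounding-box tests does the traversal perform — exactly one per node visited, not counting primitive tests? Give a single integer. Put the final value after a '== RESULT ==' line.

Walk:
N0 x:[-11,17/2] y:[-11/2,10] z:[-17/2,8] -> hit [-11/2,8], descend [1, 2, 5, 8]
  N1 x:[-11,-2] y:[4,10] z:[-5/2,8] -> miss, prune
  N2 x:[-2,17/2] y:[7/2,8] z:[-1/2,15/2] -> hit [7/2,15/2] leaf, test {P2(miss), P4@t=15/2, P14(miss)}
  N5 x:[-13/2,17/2] y:[-11/2,-3/2] z:[-17/2,13/2] -> miss, prune
  N8 x:[-1,17/2] y:[1,4] z:[-8,3/2] -> hit [1,3/2], descend [3, 9]
    N3 x:[-1,3/2] y:[1,5/2] z:[-8,-3/2] -> miss, prune
    N9 x:[1/2,17/2] y:[1,4] z:[-5/2,3/2] -> hit [1,3/2] leaf, test {P0(miss), P7(miss)}

order=[0, 1, 2, 5, 8, 3, 9]  |boxes|=7  |leaves|=2  hit=P4

== RESULT ==
7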